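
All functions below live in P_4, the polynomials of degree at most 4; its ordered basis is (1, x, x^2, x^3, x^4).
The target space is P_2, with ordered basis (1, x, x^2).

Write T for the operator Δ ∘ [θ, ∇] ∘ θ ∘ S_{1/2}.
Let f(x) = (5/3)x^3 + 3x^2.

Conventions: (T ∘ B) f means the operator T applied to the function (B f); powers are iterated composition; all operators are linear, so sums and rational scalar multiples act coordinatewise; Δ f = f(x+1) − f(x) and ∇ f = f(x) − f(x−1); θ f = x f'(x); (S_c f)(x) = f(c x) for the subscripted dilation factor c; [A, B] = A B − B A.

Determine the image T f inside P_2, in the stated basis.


S_{1/2} f = (5/24)x^3 + (3/4)x^2
θ S_{1/2} f = (5/8)x^3 + (3/2)x^2
∇ θ S_{1/2} f = (15/8)x^2 + (9/8)x - 7/8
θ ∇ θ S_{1/2} f = (15/4)x^2 + (9/8)x
θ θ S_{1/2} f = (15/8)x^3 + 3x^2
∇ θ θ S_{1/2} f = (45/8)x^2 + (3/8)x - 9/8
[θ, ∇] θ S_{1/2} f = -(15/8)x^2 + (3/4)x + 9/8
Δ [θ, ∇] θ S_{1/2} f = -(15/4)x - 9/8

the result is g(x) = -(15/4)x - 9/8


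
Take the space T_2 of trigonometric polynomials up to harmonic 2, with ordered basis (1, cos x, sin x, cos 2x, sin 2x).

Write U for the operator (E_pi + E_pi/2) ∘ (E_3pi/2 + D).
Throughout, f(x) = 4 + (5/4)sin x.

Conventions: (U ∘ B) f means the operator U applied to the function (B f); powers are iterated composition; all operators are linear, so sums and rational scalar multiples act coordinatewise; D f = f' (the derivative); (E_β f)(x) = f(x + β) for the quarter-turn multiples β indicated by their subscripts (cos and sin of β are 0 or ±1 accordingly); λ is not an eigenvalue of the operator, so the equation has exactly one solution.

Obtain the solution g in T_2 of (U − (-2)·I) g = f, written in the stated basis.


the image equals g(x) = 1 + (5/8)sin x

write g with unknown coordinates in the stated basis and equate coefficients in (U − (-2)·I) g = f
solving from the highest basis element down gives g = 1 + (5/8)sin x
check: U g = 2
so U g − (-2)·g = 4 + (5/4)sin x = f ✓


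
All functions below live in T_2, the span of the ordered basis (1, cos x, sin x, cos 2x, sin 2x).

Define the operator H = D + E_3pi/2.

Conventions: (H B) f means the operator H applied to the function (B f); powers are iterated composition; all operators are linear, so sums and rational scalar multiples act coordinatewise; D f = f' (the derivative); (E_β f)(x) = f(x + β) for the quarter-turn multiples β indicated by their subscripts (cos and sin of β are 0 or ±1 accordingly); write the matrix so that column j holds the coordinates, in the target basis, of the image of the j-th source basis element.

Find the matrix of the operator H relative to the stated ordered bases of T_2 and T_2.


the matrix is [[1, 0, 0, 0, 0]; [0, 0, 0, 0, 0]; [0, 0, 0, 0, 0]; [0, 0, 0, -1, 2]; [0, 0, 0, -2, -1]] (rows listed top to bottom)

image of 1: 1
image of cos x: 0
image of sin x: 0
image of cos 2x: -cos 2x - 2sin 2x
image of sin 2x: 2cos 2x - sin 2x
each image's coordinates form column j of the matrix


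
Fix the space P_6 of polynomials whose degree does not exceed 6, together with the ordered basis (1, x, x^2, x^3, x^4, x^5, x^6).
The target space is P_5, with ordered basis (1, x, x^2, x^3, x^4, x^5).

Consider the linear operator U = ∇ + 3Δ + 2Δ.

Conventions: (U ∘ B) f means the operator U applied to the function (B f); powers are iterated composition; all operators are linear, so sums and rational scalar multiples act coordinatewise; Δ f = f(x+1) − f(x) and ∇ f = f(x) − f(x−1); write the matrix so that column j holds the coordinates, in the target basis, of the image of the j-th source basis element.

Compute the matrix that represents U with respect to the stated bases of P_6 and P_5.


image of 1: 0
image of x: 6
image of x^2: 12x + 4
image of x^3: 18x^2 + 12x + 6
image of x^4: 24x^3 + 24x^2 + 24x + 4
image of x^5: 30x^4 + 40x^3 + 60x^2 + 20x + 6
image of x^6: 36x^5 + 60x^4 + 120x^3 + 60x^2 + 36x + 4
each image's coordinates form column j of the matrix

the matrix is [[0, 6, 4, 6, 4, 6, 4]; [0, 0, 12, 12, 24, 20, 36]; [0, 0, 0, 18, 24, 60, 60]; [0, 0, 0, 0, 24, 40, 120]; [0, 0, 0, 0, 0, 30, 60]; [0, 0, 0, 0, 0, 0, 36]] (rows listed top to bottom)


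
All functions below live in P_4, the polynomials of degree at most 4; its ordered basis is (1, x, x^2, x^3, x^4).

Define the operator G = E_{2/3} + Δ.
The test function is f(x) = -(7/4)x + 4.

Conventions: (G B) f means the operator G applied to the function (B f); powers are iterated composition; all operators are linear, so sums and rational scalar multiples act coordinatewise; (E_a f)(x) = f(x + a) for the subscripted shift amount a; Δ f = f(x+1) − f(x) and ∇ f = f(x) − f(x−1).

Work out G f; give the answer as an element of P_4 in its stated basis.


E_{2/3} f = -(7/4)x + 17/6
Δ f = -7/4
(E_{2/3} + Δ) f = -(7/4)x + 13/12

the image equals g(x) = -(7/4)x + 13/12


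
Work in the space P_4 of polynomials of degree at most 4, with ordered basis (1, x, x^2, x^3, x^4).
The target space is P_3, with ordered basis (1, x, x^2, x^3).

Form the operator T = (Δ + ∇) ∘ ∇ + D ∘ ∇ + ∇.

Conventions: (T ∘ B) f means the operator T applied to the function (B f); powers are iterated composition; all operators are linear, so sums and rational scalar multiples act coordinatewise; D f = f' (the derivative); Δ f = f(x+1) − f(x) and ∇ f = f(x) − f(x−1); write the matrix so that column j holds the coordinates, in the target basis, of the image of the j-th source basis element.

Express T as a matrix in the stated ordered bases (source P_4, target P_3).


the matrix is [[0, 1, 5, -8, 19]; [0, 0, 2, 15, -32]; [0, 0, 0, 3, 30]; [0, 0, 0, 0, 4]] (rows listed top to bottom)

image of 1: 0
image of x: 1
image of x^2: 2x + 5
image of x^3: 3x^2 + 15x - 8
image of x^4: 4x^3 + 30x^2 - 32x + 19
each image's coordinates form column j of the matrix


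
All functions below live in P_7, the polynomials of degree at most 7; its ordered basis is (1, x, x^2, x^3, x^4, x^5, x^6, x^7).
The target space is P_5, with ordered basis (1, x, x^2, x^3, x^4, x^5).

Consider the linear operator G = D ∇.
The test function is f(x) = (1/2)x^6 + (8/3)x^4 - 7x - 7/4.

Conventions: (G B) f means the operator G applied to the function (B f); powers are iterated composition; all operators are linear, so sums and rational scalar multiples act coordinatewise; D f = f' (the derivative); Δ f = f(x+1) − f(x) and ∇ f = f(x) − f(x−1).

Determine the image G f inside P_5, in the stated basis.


g(x) = 15x^4 - 30x^3 + 62x^2 - 47x + 41/3

∇ f = 3x^5 - (15/2)x^4 + (62/3)x^3 - (47/2)x^2 + (41/3)x - 61/6
D ∇ f = 15x^4 - 30x^3 + 62x^2 - 47x + 41/3


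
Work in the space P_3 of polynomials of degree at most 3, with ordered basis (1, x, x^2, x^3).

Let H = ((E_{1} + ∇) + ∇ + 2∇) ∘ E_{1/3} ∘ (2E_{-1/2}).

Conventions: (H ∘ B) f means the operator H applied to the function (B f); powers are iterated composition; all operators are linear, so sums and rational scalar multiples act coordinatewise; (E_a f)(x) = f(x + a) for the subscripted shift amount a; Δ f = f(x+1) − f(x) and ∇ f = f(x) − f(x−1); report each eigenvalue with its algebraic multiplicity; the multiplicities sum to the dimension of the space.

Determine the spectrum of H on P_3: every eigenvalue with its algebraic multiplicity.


λ = 2 (multiplicity 4)

image of 1: 2
image of x: 2x + 29/3
image of x^2: 2x^2 + (58/3)x - 167/18
image of x^3: 2x^3 + 29x^2 - (167/6)x + 1493/108
the matrix is upper triangular; its diagonal is (2, 2, 2, 2)
for a triangular matrix the eigenvalues are the diagonal entries, with algebraic multiplicity their repetition count


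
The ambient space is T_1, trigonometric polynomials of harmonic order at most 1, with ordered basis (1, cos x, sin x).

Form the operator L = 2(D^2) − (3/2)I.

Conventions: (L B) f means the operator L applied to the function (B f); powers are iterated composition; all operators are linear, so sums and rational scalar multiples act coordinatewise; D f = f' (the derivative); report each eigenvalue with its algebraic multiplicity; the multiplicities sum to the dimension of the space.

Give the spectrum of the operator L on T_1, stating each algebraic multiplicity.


image of 1: -3/2
image of cos x: -(7/2)cos x
image of sin x: -(7/2)sin x
the matrix is diagonal; its diagonal is (-3/2, -7/2, -7/2)
for a triangular matrix the eigenvalues are the diagonal entries, with algebraic multiplicity their repetition count

λ = -7/2 (multiplicity 2), λ = -3/2 (multiplicity 1)


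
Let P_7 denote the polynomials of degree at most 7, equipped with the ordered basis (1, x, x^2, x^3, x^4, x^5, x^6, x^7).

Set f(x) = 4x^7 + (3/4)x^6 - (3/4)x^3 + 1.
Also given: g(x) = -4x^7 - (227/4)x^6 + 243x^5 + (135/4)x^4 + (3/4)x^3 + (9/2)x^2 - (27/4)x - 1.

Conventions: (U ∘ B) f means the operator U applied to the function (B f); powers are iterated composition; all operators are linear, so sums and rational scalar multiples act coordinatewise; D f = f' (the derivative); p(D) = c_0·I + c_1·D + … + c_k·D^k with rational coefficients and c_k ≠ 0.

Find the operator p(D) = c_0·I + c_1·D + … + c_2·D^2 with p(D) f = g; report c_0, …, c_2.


p(D) = -I − 2·D + (3/2)·D^2, i.e. c_0 = -1, c_1 = -2, c_2 = 3/2

D^0 f = 4x^7 + (3/4)x^6 - (3/4)x^3 + 1
D^1 f = 28x^6 + (9/2)x^5 - (9/4)x^2
D^2 f = 168x^5 + (45/2)x^4 - (9/2)x
matching coefficients of g against c_0 f + c_1 Df + … from the top degree down determines the c_i
solution: c_0 = -1, c_1 = -2, c_2 = 3/2


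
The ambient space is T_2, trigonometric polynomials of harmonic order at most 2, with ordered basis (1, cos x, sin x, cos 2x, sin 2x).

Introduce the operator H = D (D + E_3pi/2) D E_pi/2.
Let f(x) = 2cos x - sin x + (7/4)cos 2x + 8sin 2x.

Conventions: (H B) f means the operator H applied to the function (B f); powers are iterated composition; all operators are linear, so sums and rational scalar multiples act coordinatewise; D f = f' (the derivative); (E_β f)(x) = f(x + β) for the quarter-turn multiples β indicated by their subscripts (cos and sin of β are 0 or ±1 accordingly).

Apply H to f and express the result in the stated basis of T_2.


the result is g(x) = 57cos 2x - 46sin 2x

E_pi/2 f = -cos x - 2sin x - (7/4)cos 2x - 8sin 2x
D E_pi/2 f = -2cos x + sin x - 16cos 2x + (7/2)sin 2x
D (D E_pi/2) f = cos x + 2sin x + 7cos 2x + 32sin 2x
E_3pi/2 (D E_pi/2) f = -cos x - 2sin x + 16cos 2x - (7/2)sin 2x
(D + E_3pi/2) (D E_pi/2) f = 23cos 2x + (57/2)sin 2x
D (D + E_3pi/2) (D E_pi/2) f = 57cos 2x - 46sin 2x


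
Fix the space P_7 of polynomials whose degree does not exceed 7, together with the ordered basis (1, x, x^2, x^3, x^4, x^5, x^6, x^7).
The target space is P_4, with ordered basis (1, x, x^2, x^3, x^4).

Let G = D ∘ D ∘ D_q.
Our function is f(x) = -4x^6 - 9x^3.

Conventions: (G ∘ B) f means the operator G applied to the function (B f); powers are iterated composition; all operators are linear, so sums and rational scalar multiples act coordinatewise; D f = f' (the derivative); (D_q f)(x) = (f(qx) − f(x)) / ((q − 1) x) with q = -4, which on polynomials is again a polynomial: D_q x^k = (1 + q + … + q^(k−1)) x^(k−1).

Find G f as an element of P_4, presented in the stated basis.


D_q f = 3276x^5 - 117x^2
D D_q f = 16380x^4 - 234x
D D D_q f = 65520x^3 - 234

g(x) = 65520x^3 - 234


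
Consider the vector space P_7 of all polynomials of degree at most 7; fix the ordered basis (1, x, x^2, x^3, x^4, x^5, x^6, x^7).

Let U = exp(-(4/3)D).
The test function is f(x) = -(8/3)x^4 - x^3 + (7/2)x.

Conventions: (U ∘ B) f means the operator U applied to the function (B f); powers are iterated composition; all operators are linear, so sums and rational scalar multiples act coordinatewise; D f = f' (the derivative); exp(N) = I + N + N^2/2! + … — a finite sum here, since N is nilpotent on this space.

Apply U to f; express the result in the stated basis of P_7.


the image equals g(x) = -(8/3)x^4 + (119/9)x^3 - (220/9)x^2 + (3799/162)x - 2606/243

order-1 term: (128/9)x^3 + 4x^2 - 14/3
order-2 term: -(256/9)x^2 - (16/3)x
order-3 term: (2048/81)x + 64/27
order-4 term: -2048/243
the series for exp(-(4/3)D) f terminates at order 4
exp(-(4/3)D) f = -(8/3)x^4 + (119/9)x^3 - (220/9)x^2 + (3799/162)x - 2606/243


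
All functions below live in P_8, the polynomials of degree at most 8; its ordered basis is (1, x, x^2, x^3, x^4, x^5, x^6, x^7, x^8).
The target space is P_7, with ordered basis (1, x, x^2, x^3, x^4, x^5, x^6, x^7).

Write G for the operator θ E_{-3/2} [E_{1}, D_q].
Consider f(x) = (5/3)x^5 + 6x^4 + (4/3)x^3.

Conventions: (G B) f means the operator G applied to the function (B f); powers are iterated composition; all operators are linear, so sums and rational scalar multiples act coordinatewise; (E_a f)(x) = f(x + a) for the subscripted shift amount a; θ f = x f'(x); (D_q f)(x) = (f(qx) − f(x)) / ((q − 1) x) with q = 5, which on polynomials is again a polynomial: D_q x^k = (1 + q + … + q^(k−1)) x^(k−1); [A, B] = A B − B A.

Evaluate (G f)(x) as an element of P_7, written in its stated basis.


D_q f = (3905/3)x^4 + 936x^3 + (124/3)x^2
E_{1} D_q f = (3905/3)x^4 + (18428/3)x^3 + (31978/3)x^2 + (24292/3)x + 2279
E_{1} f = (5/3)x^5 + (43/3)x^4 + 42x^3 + (170/3)x^2 + (109/3)x + 9
D_q E_{1} f = (3905/3)x^4 + 2236x^3 + 1302x^2 + 340x + 109/3
[E_{1}, D_q] f = (11720/3)x^3 + (28072/3)x^2 + (23272/3)x + 6728/3
E_{-3/2} [E_{1}, D_q] f = (11720/3)x^3 - (24668/3)x^2 + (18166/3)x - 4573/3
θ E_{-3/2} [E_{1}, D_q] f = 11720x^3 - (49336/3)x^2 + (18166/3)x

the result is g(x) = 11720x^3 - (49336/3)x^2 + (18166/3)x


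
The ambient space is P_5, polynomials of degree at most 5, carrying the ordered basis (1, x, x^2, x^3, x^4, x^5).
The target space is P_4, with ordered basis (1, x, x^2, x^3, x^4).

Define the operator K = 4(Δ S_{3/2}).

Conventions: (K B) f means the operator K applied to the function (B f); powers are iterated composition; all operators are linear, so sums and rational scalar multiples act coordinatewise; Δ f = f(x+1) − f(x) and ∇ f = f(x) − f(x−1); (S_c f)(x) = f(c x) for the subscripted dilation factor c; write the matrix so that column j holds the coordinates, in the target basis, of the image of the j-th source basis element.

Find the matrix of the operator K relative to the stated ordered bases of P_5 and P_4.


image of 1: 0
image of x: 6
image of x^2: 18x + 9
image of x^3: (81/2)x^2 + (81/2)x + 27/2
image of x^4: 81x^3 + (243/2)x^2 + 81x + 81/4
image of x^5: (1215/8)x^4 + (1215/4)x^3 + (1215/4)x^2 + (1215/8)x + 243/8
each image's coordinates form column j of the matrix

the matrix is [[0, 6, 9, 27/2, 81/4, 243/8]; [0, 0, 18, 81/2, 81, 1215/8]; [0, 0, 0, 81/2, 243/2, 1215/4]; [0, 0, 0, 0, 81, 1215/4]; [0, 0, 0, 0, 0, 1215/8]] (rows listed top to bottom)


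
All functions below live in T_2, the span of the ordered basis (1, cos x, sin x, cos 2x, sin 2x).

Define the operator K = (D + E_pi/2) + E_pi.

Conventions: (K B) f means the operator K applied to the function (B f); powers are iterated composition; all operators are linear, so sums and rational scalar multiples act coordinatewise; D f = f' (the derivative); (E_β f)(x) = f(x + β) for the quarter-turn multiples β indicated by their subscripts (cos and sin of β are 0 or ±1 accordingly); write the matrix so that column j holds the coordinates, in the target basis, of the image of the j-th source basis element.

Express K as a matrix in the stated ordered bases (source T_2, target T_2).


the matrix is [[2, 0, 0, 0, 0]; [0, -1, 2, 0, 0]; [0, -2, -1, 0, 0]; [0, 0, 0, 0, 2]; [0, 0, 0, -2, 0]] (rows listed top to bottom)

image of 1: 2
image of cos x: -cos x - 2sin x
image of sin x: 2cos x - sin x
image of cos 2x: -2sin 2x
image of sin 2x: 2cos 2x
each image's coordinates form column j of the matrix


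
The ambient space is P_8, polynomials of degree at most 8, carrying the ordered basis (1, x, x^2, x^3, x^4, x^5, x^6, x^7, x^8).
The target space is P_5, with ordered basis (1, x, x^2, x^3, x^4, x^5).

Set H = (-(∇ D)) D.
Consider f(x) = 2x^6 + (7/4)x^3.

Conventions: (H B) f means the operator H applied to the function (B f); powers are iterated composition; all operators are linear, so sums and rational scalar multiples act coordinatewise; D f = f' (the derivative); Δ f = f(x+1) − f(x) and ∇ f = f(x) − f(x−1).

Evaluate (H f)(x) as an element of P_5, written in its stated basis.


D f = 12x^5 + (21/4)x^2
D D f = 60x^4 + (21/2)x
∇ D D f = 240x^3 - 360x^2 + 240x - 99/2
(-(∇ D)) D f = -240x^3 + 360x^2 - 240x + 99/2

g(x) = -240x^3 + 360x^2 - 240x + 99/2


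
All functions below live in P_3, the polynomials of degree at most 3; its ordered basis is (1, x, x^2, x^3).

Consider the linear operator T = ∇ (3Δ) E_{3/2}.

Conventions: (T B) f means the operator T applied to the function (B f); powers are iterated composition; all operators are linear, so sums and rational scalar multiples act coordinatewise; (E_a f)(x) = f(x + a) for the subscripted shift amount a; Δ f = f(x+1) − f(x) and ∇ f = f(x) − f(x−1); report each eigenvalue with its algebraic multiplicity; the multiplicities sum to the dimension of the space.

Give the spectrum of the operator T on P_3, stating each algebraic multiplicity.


image of 1: 0
image of x: 0
image of x^2: 6
image of x^3: 18x + 27
the matrix is upper triangular; its diagonal is (0, 0, 0, 0)
for a triangular matrix the eigenvalues are the diagonal entries, with algebraic multiplicity their repetition count

λ = 0 (multiplicity 4)


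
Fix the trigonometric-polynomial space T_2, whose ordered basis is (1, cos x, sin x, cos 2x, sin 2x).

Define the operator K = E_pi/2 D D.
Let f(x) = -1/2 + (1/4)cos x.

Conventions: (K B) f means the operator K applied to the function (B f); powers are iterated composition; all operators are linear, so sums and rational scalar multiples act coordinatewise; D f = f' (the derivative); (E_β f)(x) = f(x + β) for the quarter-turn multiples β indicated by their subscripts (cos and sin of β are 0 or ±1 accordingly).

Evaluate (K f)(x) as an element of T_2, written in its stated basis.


D f = -(1/4)sin x
D D f = -(1/4)cos x
E_pi/2 D D f = (1/4)sin x

g(x) = (1/4)sin x


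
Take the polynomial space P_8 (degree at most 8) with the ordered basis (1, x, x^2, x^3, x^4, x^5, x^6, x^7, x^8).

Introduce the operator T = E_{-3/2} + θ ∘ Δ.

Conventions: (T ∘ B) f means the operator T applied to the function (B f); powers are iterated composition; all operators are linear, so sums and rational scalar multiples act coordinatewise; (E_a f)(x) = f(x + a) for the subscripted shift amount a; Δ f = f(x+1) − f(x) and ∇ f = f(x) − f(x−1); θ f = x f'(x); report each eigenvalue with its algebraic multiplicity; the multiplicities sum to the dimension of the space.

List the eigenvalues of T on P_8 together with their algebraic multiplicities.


image of 1: 1
image of x: x - 3/2
image of x^2: x^2 - x + 9/4
image of x^3: x^3 + (3/2)x^2 + (39/4)x - 27/8
image of x^4: x^4 + 6x^3 + (51/2)x^2 - (19/2)x + 81/16
image of x^5: x^5 + (25/2)x^4 + (105/2)x^3 - (55/4)x^2 + (485/16)x - 243/32
image of x^6: x^6 + 21x^5 + (375/4)x^4 - (15/2)x^3 + (1695/16)x^2 - (633/16)x + 729/64
image of x^7: x^7 + (63/2)x^6 + (609/4)x^5 + (175/8)x^4 + (4515/16)x^3 - (3759/32)x^2 + (5551/64)x - 2187/128
image of x^8: x^8 + 44x^7 + 231x^6 + 91x^5 + (5075/8)x^4 - (1029/4)x^3 + (5999/16)x^2 - (2059/16)x + 6561/256
the matrix is upper triangular; its diagonal is (1, 1, 1, 1, 1, 1, 1, 1, 1)
for a triangular matrix the eigenvalues are the diagonal entries, with algebraic multiplicity their repetition count

λ = 1 (multiplicity 9)


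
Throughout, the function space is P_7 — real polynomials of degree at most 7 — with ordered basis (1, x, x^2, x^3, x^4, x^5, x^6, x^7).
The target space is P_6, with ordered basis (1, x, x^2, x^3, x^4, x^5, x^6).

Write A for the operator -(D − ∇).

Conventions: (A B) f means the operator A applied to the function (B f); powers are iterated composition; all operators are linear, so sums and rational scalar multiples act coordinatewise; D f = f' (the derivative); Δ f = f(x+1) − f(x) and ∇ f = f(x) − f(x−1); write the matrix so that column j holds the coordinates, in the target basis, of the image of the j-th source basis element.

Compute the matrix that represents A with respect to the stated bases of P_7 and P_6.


the matrix is [[0, 0, -1, 1, -1, 1, -1, 1]; [0, 0, 0, -3, 4, -5, 6, -7]; [0, 0, 0, 0, -6, 10, -15, 21]; [0, 0, 0, 0, 0, -10, 20, -35]; [0, 0, 0, 0, 0, 0, -15, 35]; [0, 0, 0, 0, 0, 0, 0, -21]; [0, 0, 0, 0, 0, 0, 0, 0]] (rows listed top to bottom)

image of 1: 0
image of x: 0
image of x^2: -1
image of x^3: -3x + 1
image of x^4: -6x^2 + 4x - 1
image of x^5: -10x^3 + 10x^2 - 5x + 1
image of x^6: -15x^4 + 20x^3 - 15x^2 + 6x - 1
image of x^7: -21x^5 + 35x^4 - 35x^3 + 21x^2 - 7x + 1
each image's coordinates form column j of the matrix


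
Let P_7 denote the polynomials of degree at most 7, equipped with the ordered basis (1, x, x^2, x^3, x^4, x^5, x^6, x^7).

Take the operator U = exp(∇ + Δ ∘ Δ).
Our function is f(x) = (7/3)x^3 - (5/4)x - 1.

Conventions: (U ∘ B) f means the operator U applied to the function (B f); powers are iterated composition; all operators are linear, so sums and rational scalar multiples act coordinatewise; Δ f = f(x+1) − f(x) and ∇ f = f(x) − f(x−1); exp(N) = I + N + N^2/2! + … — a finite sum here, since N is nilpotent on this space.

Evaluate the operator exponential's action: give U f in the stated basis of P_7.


the result is g(x) = (7/3)x^3 + 7x^2 + (51/4)x + 281/12

order-1 term: 7x^2 + 7x + 181/12
order-2 term: 7x + 7
order-3 term: 7/3
the series for exp(∇ + Δ ∘ Δ) f terminates at order 3
exp(∇ + Δ ∘ Δ) f = (7/3)x^3 + 7x^2 + (51/4)x + 281/12


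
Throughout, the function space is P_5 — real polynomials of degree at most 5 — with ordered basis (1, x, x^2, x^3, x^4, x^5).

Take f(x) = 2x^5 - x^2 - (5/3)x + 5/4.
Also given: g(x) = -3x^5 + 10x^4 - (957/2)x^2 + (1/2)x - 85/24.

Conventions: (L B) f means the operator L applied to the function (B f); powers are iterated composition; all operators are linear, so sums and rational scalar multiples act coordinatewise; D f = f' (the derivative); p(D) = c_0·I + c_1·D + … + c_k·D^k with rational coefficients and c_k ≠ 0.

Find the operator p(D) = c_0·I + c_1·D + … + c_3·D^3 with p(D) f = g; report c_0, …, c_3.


p(D) = -(3/2)·I + D − 4·D^3, i.e. c_0 = -3/2, c_1 = 1, c_2 = 0, c_3 = -4

D^0 f = 2x^5 - x^2 - (5/3)x + 5/4
D^1 f = 10x^4 - 2x - 5/3
D^2 f = 40x^3 - 2
D^3 f = 120x^2
matching coefficients of g against c_0 f + c_1 Df + … from the top degree down determines the c_i
solution: c_0 = -3/2, c_1 = 1, c_2 = 0, c_3 = -4


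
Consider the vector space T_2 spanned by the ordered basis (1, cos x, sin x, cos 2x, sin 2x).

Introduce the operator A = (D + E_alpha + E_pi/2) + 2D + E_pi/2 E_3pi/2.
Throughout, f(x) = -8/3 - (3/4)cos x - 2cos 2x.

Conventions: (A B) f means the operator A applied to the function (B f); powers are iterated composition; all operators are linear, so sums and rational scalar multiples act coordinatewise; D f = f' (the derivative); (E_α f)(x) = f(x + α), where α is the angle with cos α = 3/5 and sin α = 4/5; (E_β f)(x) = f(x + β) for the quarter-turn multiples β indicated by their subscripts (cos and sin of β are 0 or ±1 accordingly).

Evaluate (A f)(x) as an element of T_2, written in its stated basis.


g(x) = -8 - (6/5)cos x + (18/5)sin x + (14/25)cos 2x + (348/25)sin 2x

D f = (3/4)sin x + 4sin 2x
E_alpha f = -8/3 - (9/20)cos x + (3/5)sin x + (14/25)cos 2x + (48/25)sin 2x
E_pi/2 f = -8/3 + (3/4)sin x + 2cos 2x
(D + E_alpha + E_pi/2) f = -16/3 - (9/20)cos x + (21/10)sin x + (64/25)cos 2x + (148/25)sin 2x
D f = (3/4)sin x + 4sin 2x
(2D) f = (3/2)sin x + 8sin 2x
E_3pi/2 f = -8/3 - (3/4)sin x + 2cos 2x
E_pi/2 E_3pi/2 f = -8/3 - (3/4)cos x - 2cos 2x
((D + E_alpha + E_pi/2) + 2D + E_pi/2 E_3pi/2) f = -8 - (6/5)cos x + (18/5)sin x + (14/25)cos 2x + (348/25)sin 2x


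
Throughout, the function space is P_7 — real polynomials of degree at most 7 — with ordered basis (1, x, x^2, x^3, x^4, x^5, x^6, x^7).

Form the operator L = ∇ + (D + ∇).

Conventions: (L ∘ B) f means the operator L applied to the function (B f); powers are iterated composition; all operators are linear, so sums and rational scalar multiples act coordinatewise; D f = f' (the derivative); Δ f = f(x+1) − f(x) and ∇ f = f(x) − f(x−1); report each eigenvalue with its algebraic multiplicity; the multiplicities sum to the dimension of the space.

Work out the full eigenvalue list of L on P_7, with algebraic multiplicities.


image of 1: 0
image of x: 3
image of x^2: 6x - 2
image of x^3: 9x^2 - 6x + 2
image of x^4: 12x^3 - 12x^2 + 8x - 2
image of x^5: 15x^4 - 20x^3 + 20x^2 - 10x + 2
image of x^6: 18x^5 - 30x^4 + 40x^3 - 30x^2 + 12x - 2
image of x^7: 21x^6 - 42x^5 + 70x^4 - 70x^3 + 42x^2 - 14x + 2
the matrix is upper triangular; its diagonal is (0, 0, 0, 0, 0, 0, 0, 0)
for a triangular matrix the eigenvalues are the diagonal entries, with algebraic multiplicity their repetition count

λ = 0 (multiplicity 8)


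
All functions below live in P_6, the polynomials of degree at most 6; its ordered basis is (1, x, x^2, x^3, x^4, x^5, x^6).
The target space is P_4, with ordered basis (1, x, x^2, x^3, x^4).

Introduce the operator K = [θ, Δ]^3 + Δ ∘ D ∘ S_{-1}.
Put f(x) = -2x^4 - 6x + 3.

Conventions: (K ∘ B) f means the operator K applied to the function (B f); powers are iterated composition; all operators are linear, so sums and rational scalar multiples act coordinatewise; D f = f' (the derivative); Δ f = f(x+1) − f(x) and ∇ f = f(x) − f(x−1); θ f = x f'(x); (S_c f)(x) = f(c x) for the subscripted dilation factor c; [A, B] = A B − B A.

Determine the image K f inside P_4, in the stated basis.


Δ f = -8x^3 - 12x^2 - 8x - 8
θ Δ f = -24x^3 - 24x^2 - 8x
θ f = -8x^4 - 6x
Δ θ f = -32x^3 - 48x^2 - 32x - 14
[θ, Δ] f = 8x^3 + 24x^2 + 24x + 14
Δ [θ, Δ] f = 24x^2 + 72x + 56
θ Δ [θ, Δ] f = 48x^2 + 72x
θ [θ, Δ] f = 24x^3 + 48x^2 + 24x
Δ θ [θ, Δ] f = 72x^2 + 168x + 96
[θ, Δ] [θ, Δ] f = -24x^2 - 96x - 96
Δ [θ, Δ] [θ, Δ] f = -48x - 120
θ Δ [θ, Δ] [θ, Δ] f = -48x
θ [θ, Δ] [θ, Δ] f = -48x^2 - 96x
Δ θ [θ, Δ] [θ, Δ] f = -96x - 144
[θ, Δ] [θ, Δ] [θ, Δ] f = 48x + 144
S_{-1} f = -2x^4 + 6x + 3
D S_{-1} f = -8x^3 + 6
Δ D S_{-1} f = -24x^2 - 24x - 8
([θ, Δ]^3 + Δ ∘ D ∘ S_{-1}) f = -24x^2 + 24x + 136

the result is g(x) = -24x^2 + 24x + 136


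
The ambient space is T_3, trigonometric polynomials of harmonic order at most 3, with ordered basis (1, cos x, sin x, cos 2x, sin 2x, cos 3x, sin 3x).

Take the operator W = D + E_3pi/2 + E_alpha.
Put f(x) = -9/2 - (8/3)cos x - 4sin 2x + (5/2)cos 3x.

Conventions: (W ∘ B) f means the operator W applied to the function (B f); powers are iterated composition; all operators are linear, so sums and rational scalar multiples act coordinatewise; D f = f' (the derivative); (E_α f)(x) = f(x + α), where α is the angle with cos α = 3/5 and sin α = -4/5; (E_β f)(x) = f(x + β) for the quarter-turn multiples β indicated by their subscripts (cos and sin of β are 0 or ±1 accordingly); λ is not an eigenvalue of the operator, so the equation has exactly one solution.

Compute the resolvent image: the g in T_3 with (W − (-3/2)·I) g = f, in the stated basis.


the result is g(x) = -9/7 - (112/101)cos x + (128/303)sin x + (416/113)cos 2x - (88/113)sin 2x + (235/2271)cos 3x + (1520/2271)sin 3x

write g with unknown coordinates in the stated basis and equate coefficients in (W − (-3/2)·I) g = f
solving from the highest basis element down gives g = -9/7 - (112/101)cos x + (128/303)sin x + (416/113)cos 2x - (88/113)sin 2x + (235/2271)cos 3x + (1520/2271)sin 3x
check: W g = -18/7 - (304/303)cos x - (64/101)sin x - (624/113)cos 2x - (320/113)sin 2x + (1775/757)cos 3x - (760/757)sin 3x
so W g − (-3/2)·g = -9/2 - (8/3)cos x - 4sin 2x + (5/2)cos 3x = f ✓


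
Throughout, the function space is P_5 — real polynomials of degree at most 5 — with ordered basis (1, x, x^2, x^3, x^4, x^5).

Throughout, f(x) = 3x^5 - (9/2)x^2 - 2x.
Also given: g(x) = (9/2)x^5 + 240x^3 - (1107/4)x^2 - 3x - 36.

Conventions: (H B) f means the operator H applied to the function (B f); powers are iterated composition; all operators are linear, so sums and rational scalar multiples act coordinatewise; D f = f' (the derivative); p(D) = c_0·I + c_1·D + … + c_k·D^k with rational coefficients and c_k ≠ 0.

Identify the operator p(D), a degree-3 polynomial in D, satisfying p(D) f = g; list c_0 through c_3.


c_0 = 3/2, c_1 = 0, c_2 = 4, c_3 = -3/2

D^0 f = 3x^5 - (9/2)x^2 - 2x
D^1 f = 15x^4 - 9x - 2
D^2 f = 60x^3 - 9
D^3 f = 180x^2
matching coefficients of g against c_0 f + c_1 Df + … from the top degree down determines the c_i
solution: c_0 = 3/2, c_1 = 0, c_2 = 4, c_3 = -3/2


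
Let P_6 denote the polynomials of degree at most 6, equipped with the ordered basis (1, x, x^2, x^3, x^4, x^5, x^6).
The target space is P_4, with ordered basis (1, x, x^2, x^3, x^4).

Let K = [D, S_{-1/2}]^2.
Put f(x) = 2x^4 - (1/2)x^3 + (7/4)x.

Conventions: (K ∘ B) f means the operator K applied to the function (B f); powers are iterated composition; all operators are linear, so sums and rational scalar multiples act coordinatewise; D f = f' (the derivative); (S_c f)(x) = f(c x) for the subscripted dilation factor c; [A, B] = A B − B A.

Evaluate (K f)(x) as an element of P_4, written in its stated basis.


S_{-1/2} f = (1/8)x^4 + (1/16)x^3 - (7/8)x
D S_{-1/2} f = (1/2)x^3 + (3/16)x^2 - 7/8
D f = 8x^3 - (3/2)x^2 + 7/4
S_{-1/2} D f = -x^3 - (3/8)x^2 + 7/4
[D, S_{-1/2}] f = (3/2)x^3 + (9/16)x^2 - 21/8
S_{-1/2} [D, S_{-1/2}] f = -(3/16)x^3 + (9/64)x^2 - 21/8
D S_{-1/2} [D, S_{-1/2}] f = -(9/16)x^2 + (9/32)x
D [D, S_{-1/2}] f = (9/2)x^2 + (9/8)x
S_{-1/2} D [D, S_{-1/2}] f = (9/8)x^2 - (9/16)x
[D, S_{-1/2}] [D, S_{-1/2}] f = -(27/16)x^2 + (27/32)x

the image equals g(x) = -(27/16)x^2 + (27/32)x


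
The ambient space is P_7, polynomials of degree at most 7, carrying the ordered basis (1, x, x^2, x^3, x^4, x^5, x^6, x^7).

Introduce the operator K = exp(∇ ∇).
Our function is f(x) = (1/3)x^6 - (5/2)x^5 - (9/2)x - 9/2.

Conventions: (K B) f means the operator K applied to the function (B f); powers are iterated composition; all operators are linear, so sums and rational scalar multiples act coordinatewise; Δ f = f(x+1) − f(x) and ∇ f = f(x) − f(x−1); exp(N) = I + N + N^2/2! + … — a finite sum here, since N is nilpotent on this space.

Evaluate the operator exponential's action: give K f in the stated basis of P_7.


the image equals g(x) = (1/3)x^6 - (5/2)x^5 + 10x^4 - 90x^3 + 280x^2 - (1259/2)x + 4147/6

order-1 term: 10x^4 - 90x^3 + 220x^2 - 235x + 287/3
order-2 term: 60x^2 - 390x + 560
order-3 term: 40
the series for exp(∇ ∇) f terminates at order 3
exp(∇ ∇) f = (1/3)x^6 - (5/2)x^5 + 10x^4 - 90x^3 + 280x^2 - (1259/2)x + 4147/6


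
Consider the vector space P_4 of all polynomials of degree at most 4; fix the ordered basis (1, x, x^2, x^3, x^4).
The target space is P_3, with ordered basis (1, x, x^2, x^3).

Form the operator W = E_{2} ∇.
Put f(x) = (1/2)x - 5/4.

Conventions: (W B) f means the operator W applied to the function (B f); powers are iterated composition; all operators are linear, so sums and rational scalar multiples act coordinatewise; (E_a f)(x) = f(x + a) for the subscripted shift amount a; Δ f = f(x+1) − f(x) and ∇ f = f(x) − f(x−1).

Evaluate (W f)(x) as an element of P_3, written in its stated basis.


the result is g(x) = 1/2

∇ f = 1/2
E_{2} ∇ f = 1/2


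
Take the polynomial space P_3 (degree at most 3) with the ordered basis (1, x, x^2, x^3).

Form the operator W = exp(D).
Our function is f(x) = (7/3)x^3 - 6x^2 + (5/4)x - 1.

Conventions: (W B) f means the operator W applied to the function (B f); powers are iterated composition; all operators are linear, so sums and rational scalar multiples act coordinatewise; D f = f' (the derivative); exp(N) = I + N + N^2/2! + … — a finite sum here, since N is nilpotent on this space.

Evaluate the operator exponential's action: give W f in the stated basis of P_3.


the result is g(x) = (7/3)x^3 + x^2 - (15/4)x - 41/12

order-1 term: 7x^2 - 12x + 5/4
order-2 term: 7x - 6
order-3 term: 7/3
the series for exp(D) f terminates at order 3
exp(D) f = (7/3)x^3 + x^2 - (15/4)x - 41/12


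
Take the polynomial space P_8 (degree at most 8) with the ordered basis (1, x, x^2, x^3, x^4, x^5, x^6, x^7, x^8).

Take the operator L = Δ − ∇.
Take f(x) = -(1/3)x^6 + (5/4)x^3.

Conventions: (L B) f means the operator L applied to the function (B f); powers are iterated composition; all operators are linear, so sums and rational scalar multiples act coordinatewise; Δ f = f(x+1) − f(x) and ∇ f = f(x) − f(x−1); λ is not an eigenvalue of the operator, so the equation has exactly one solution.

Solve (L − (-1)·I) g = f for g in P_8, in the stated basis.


write g with unknown coordinates in the stated basis and equate coefficients in (L − (-1)·I) g = f
solving from the highest basis element down gives g = -(1/3)x^6 + 10x^4 + (5/4)x^3 - 110x^2 - (15/2)x + 602/3
check: L g = -10x^4 + 110x^2 + (15/2)x - 602/3
so L g − (-1)·g = -(1/3)x^6 + (5/4)x^3 = f ✓

g(x) = -(1/3)x^6 + 10x^4 + (5/4)x^3 - 110x^2 - (15/2)x + 602/3


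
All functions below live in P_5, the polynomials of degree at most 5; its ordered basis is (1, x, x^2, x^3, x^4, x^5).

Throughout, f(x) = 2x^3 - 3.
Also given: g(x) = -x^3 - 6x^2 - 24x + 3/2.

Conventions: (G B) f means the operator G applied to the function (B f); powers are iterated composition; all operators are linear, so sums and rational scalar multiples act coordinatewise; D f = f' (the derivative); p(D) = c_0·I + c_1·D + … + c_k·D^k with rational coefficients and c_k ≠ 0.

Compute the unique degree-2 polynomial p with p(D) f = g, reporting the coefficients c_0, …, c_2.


c_0 = -1/2, c_1 = -1, c_2 = -2

D^0 f = 2x^3 - 3
D^1 f = 6x^2
D^2 f = 12x
matching coefficients of g against c_0 f + c_1 Df + … from the top degree down determines the c_i
solution: c_0 = -1/2, c_1 = -1, c_2 = -2


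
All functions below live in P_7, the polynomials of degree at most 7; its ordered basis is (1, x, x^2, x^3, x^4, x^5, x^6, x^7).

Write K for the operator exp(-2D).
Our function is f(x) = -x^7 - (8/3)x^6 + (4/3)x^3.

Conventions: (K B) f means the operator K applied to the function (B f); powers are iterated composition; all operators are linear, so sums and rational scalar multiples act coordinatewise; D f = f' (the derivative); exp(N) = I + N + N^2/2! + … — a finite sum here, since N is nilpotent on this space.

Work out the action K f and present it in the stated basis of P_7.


the result is g(x) = -x^7 + (34/3)x^6 - 52x^5 + 120x^4 - 132x^3 + 24x^2 + 80x - 160/3

order-1 term: 14x^6 + 32x^5 - 8x^2
order-2 term: -84x^5 - 160x^4 + 16x
order-3 term: 280x^4 + (1280/3)x^3 - 32/3
order-4 term: -560x^3 - 640x^2
order-5 term: 672x^2 + 512x
order-6 term: -448x - 512/3
order-7 term: 128
the series for exp(-2D) f terminates at order 7
exp(-2D) f = -x^7 + (34/3)x^6 - 52x^5 + 120x^4 - 132x^3 + 24x^2 + 80x - 160/3


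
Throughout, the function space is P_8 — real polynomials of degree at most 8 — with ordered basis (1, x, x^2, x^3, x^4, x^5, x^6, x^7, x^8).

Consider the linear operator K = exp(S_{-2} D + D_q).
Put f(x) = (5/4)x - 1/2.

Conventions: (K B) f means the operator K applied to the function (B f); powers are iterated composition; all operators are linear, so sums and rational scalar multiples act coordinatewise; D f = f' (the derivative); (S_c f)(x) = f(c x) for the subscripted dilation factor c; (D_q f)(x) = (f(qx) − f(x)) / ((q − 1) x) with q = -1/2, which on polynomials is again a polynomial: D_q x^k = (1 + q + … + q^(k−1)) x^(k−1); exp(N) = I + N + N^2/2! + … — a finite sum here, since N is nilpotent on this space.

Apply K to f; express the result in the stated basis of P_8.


order-1 term: 5/2
the series for exp(S_{-2} D + D_q) f terminates at order 1
exp(S_{-2} D + D_q) f = (5/4)x + 2

g(x) = (5/4)x + 2


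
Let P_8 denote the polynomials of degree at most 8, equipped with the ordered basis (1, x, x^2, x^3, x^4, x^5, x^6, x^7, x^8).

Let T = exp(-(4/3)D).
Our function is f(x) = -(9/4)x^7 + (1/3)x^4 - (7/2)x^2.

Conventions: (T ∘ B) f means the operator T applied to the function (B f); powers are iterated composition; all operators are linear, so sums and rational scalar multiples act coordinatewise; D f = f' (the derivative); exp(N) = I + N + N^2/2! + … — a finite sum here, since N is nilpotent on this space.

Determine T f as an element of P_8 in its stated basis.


the result is g(x) = -(9/4)x^7 + 21x^6 - 84x^5 + 187x^4 - (752/3)x^3 + (1195/6)x^2 - (6668/81)x + 2840/243

order-1 term: 21x^6 - (16/9)x^3 + (28/3)x
order-2 term: -84x^5 + (32/9)x^2 - 56/9
order-3 term: (560/3)x^4 - (256/81)x
order-4 term: -(2240/9)x^3 + 256/243
order-5 term: (1792/9)x^2
order-6 term: -(7168/81)x
order-7 term: 4096/243
the series for exp(-(4/3)D) f terminates at order 7
exp(-(4/3)D) f = -(9/4)x^7 + 21x^6 - 84x^5 + 187x^4 - (752/3)x^3 + (1195/6)x^2 - (6668/81)x + 2840/243


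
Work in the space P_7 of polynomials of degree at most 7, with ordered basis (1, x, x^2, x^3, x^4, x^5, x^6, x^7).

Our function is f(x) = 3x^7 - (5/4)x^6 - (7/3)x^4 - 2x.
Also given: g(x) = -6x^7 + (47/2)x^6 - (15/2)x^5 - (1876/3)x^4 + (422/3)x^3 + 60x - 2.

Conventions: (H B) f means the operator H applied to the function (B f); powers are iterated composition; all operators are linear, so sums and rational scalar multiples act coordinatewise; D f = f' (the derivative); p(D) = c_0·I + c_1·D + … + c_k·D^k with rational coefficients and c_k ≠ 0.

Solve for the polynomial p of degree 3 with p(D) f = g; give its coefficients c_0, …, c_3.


D^0 f = 3x^7 - (5/4)x^6 - (7/3)x^4 - 2x
D^1 f = 21x^6 - (15/2)x^5 - (28/3)x^3 - 2
D^2 f = 126x^5 - (75/2)x^4 - 28x^2
D^3 f = 630x^4 - 150x^3 - 56x
matching coefficients of g against c_0 f + c_1 Df + … from the top degree down determines the c_i
solution: c_0 = -2, c_1 = 1, c_2 = 0, c_3 = -1

p(D) = -2·I + D − D^3, i.e. c_0 = -2, c_1 = 1, c_2 = 0, c_3 = -1


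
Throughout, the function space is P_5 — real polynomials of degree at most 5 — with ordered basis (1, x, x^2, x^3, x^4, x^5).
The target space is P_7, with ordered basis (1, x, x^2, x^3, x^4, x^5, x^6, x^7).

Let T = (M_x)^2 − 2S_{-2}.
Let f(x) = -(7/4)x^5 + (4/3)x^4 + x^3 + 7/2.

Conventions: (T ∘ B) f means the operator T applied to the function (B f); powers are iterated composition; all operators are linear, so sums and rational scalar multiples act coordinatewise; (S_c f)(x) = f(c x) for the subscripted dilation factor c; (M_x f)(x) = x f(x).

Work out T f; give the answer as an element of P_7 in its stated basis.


M_x f = -(7/4)x^6 + (4/3)x^5 + x^4 + (7/2)x
M_x M_x f = -(7/4)x^7 + (4/3)x^6 + x^5 + (7/2)x^2
S_{-2} f = 56x^5 + (64/3)x^4 - 8x^3 + 7/2
(-2S_{-2}) f = -112x^5 - (128/3)x^4 + 16x^3 - 7
((M_x)^2 − 2S_{-2}) f = -(7/4)x^7 + (4/3)x^6 - 111x^5 - (128/3)x^4 + 16x^3 + (7/2)x^2 - 7

g(x) = -(7/4)x^7 + (4/3)x^6 - 111x^5 - (128/3)x^4 + 16x^3 + (7/2)x^2 - 7


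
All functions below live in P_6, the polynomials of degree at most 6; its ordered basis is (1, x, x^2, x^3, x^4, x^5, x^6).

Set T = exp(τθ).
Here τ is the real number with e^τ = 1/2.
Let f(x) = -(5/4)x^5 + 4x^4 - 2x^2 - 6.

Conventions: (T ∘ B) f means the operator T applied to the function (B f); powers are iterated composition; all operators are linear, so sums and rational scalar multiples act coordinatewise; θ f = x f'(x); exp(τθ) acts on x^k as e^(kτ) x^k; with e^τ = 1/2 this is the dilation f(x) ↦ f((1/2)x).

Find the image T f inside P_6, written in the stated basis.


exp(τθ) x^k = e^(kτ) x^k; with e^τ = 1/2 this sends x^k to (1/2)^k x^k
x^2 ↦ 1/4 x^2
x^4 ↦ 1/16 x^4
x^5 ↦ 1/32 x^5
applying this coordinatewise to f: exp(τθ) f = -(5/128)x^5 + (1/4)x^4 - (1/2)x^2 - 6

g(x) = -(5/128)x^5 + (1/4)x^4 - (1/2)x^2 - 6


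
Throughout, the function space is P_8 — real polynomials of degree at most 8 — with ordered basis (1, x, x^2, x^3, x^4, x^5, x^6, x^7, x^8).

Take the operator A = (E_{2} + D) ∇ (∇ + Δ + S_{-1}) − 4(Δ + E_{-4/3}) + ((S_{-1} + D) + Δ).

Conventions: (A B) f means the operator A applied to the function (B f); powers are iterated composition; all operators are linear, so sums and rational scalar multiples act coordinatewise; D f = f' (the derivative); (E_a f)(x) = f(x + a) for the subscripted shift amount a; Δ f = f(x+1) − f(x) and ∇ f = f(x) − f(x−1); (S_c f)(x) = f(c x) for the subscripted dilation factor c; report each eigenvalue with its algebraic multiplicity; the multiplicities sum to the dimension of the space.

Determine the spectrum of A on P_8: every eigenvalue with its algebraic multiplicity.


image of 1: -3
image of x: -5x + 7/3
image of x^2: -3x^2 + (26/3)x - 10/9
image of x^3: -5x^3 + 7x^2 - (100/3)x + 877/27
image of x^4: -3x^4 + (52/3)x^3 - (20/3)x^2 + (4372/27)x + 3512/81
image of x^5: -5x^5 + (35/3)x^4 - (1000/9)x^3 + (8770/27)x^2 + (2170/81)x + 67519/243
image of x^6: -3x^6 + 26x^5 - (50/3)x^4 + (21860/27)x^3 + (17560/27)x^2 + (160310/81)x + 384566/729
image of x^7: -5x^7 + (49/3)x^6 - (700/3)x^5 + (30695/27)x^4 + (15190/81)x^3 + (472633/81)x^2 + (1987748/729)x + 5277157/2187
image of x^8: -3x^8 + (104/3)x^7 - (280/9)x^6 + (61208/27)x^5 + (245840/81)x^4 + (4488680/243)x^3 + (10767848/729)x^2 + (46416296/2187)x + 36190772/6561
the matrix is upper triangular; its diagonal is (-3, -5, -3, -5, -3, -5, -3, -5, -3)
for a triangular matrix the eigenvalues are the diagonal entries, with algebraic multiplicity their repetition count

λ = -5 (multiplicity 4), λ = -3 (multiplicity 5)
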